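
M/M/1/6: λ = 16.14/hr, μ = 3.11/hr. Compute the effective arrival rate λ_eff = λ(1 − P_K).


ρ = 5.1897; P_K = (1−ρ)ρ^6/(1−ρ^7) = 0.807319
λ_eff = λ(1 − P_K) = 16.14·(1 − 0.807319) = 16.14·0.192681 = 3.1099 /hr

Final: 3.1099 /hr


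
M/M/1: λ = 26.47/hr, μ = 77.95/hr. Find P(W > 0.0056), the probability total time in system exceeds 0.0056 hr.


W ~ Exponential(μ−λ) for M/M/1.
μ − λ = 77.95 − 26.47 = 51.4800
P(W > t) = e^{−(μ−λ)t} = e^{−0.2883} = 0.749546

Final: 0.749546


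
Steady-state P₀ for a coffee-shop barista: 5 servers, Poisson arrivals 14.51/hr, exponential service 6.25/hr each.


a = λ/μ = 14.51/6.25 = 2.3216; ρ = a/c = 0.4643
Σ_{k=0}^{4} a^k/k! (terms k=0..4) = 1.00000 + 2.32160 + 2.69491 + 2.08550 + 1.21043 = 9.31244
Tail: a^5/(5!(1−ρ)) = 67.44301/(120·0.5357) = 1.04918
P₀ = 1/(9.31244 + 1.04918) = 1/10.36162 = 0.096510

Final: 0.096510


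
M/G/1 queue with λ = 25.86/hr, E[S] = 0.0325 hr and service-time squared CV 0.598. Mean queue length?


ρ = λ·E[S] = 25.86·0.0325 = 0.8405
Lq = ρ²(1+C_s²)/(2(1−ρ)) = 0.7064·(1+0.598)/(2·0.1595)
= 0.7064·1.5980/0.3191 = 3.53731

Final: 3.53731


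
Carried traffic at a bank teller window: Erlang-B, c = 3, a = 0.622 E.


B(3,0.622) = 0.021615 (Erlang-B)
Carried load = a(1 − B) = 0.622·(1 − 0.021615) = 0.622·0.978385 = 0.6086 E

Final: 0.6086 Erlangs


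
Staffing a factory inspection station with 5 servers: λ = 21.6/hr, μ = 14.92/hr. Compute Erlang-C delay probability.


a = λ/μ = 1.4477; ρ = a/5 = 0.2895
P₀ = 0.234796 (from M/M/c formula)
C(c,a) = [a^c/(c!(1−ρ))]·P₀ = [6.35952/(120·0.7105)]·0.234796
= 0.07459·0.234796 = 0.017515

Final: 0.017515


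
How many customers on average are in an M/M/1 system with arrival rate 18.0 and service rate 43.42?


ρ = λ/μ = 18.0/43.42 = 0.4146
L = ρ/(1−ρ) = 0.4146/(1 − 0.4146) = 0.4146/0.5854 = 0.7081

Final: 0.7081


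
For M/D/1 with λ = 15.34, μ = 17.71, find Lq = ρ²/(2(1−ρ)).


ρ = 15.34/17.71 = 0.8662
M/D/1: Lq = ρ²/(2(1−ρ)) = 0.7503/(2·0.1338) = 2.80320

Final: 2.80320


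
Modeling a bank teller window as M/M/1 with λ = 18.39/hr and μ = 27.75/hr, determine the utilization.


ρ = λ/μ = 18.39/27.75 = 0.6627

Final: 0.6627


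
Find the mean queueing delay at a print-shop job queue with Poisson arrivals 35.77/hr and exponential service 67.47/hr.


ρ = 35.77/67.47 = 0.5302
Wq = ρ/(μ−λ) = 0.5302/(67.47 − 35.77) = 0.5302/31.70 = 0.01672 hr

Final: 0.01672 hr


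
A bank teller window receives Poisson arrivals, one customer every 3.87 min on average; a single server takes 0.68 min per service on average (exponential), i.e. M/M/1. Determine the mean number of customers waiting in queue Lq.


λ = 60/3.87 = 15.5039 /hr
μ = 60/0.68 = 88.2353 /hr
ρ = λ/μ = 15.5039/88.2353 = 0.1757
Lq = ρ²/(1−ρ) = 0.03087/0.8243 = 0.03746

Final: 0.03746


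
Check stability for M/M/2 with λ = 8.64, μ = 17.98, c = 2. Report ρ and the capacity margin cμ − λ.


Total capacity cμ = 2·17.98 = 35.96/hr
ρ = λ/(cμ) = 8.64/35.96 = 0.2403
Stable ⇔ ρ < 1: YES
Spare capacity = cμ − λ = 35.96 − 8.64 = 27.32/hr

Final: ρ = 0.2403; stable; margin = 27.32/hr


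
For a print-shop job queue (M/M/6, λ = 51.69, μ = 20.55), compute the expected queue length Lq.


a = λ/μ = 2.5153; ρ = a/6 = 0.4192
P₀ = 0.080362
Lq = P₀·a^c·ρ / (c!·(1−ρ)²) = 0.080362·253.26095·0.4192/(720·0.33730)
= 0.03513

Final: 0.03513


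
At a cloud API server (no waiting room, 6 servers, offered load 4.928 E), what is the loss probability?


B(c,a) = (a^c/c!) / Σ_{k=0}^{c} a^k/k!
a^6/6! = 19.892607
Σ terms (k=0..6): 1.00000 + 4.92800 + 12.14259 + 19.94623 + 24.57376 + 24.21989 + 19.89261 = 106.703081
B = 19.892607/106.703081 = 0.186430

Final: 0.186430


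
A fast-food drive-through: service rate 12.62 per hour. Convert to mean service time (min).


Mean service time = 1/μ = 1/12.62 hour = 0.07924 hour
In minutes: 0.07924 × 60 = 4.7544 min

Final: 4.7544 min


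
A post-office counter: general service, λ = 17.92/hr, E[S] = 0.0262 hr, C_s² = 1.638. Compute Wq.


ρ = λ·E[S] = 17.92·0.0262 = 0.4695
E[S²] = E[S]²(1+C_s²) = 0.0262²·(1+1.638) = 0.001811
Wq = λ·E[S²]/(2(1−ρ)) = 17.92·0.001811/(2·0.5305) = 0.03058 hr

Final: 0.03058 hr


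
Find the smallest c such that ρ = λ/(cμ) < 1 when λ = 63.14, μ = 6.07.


Stability requires cμ > λ ⇔ c > λ/μ.
λ/μ = 63.14/6.07 = 10.4020
Minimum integer c = ⌊10.4020⌋ + 1 = 11
Check: 11·6.07 = 66.77 > 63.14, while 10·6.07 = 60.70 ≤ 63.14

Final: 11 servers


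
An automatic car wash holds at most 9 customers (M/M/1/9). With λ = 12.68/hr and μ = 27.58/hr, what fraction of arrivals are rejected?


ρ = λ/μ = 12.68/27.58 = 0.4598
P_K = (1−ρ)ρ^K/(1−ρ^(K+1)) = (0.5402·0.0009178)/(1 − 0.0004219)
= 0.0004958/0.999578 = 0.0004960

Final: 0.0004960


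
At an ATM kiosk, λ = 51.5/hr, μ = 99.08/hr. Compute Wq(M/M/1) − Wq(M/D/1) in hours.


ρ = 51.5/99.08 = 0.5198
Wq(M/M/1) = ρ/(μ−λ) = 0.5198/47.58 = 0.01092 hr
Wq(M/D/1) = ρ/(2(μ−λ)) = 0.005462 hr
Savings = 0.01092 − 0.005462 = 0.005462 hr

Final: 0.005462 hr


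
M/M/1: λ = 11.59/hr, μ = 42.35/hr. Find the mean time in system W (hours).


W = 1/(μ−λ) = 1/(42.35 − 11.59) = 1/30.76 = 0.03251 hr

Final: 0.03251 hr


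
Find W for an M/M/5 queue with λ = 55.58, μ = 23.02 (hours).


a = 2.4144; ρ = 0.4829; P₀ = 0.087619
Lq = P₀·a^c·ρ/(c!(1−ρ)²) = 0.10818
Wq = Lq/λ = 0.10818/55.58 = 0.001946 hr
W = Wq + 1/μ = 0.001946 + 0.04344 = 0.04539 hr

Final: 0.04539 hr


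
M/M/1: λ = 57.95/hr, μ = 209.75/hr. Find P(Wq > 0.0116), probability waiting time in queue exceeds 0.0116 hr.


ρ = 57.95/209.75 = 0.2763
P(Wq > t) = ρ·e^{−(μ−λ)t} = 0.2763·e^{−1.7609}
= 0.2763·0.171894 = 0.047491

Final: 0.047491


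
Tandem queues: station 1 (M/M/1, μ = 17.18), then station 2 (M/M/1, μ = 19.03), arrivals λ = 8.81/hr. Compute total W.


Each node sees arrival rate λ = 8.81/hr (tandem ⇒ throughput preserved).
W₁ = 1/(μ₁−λ) = 1/(17.18−8.81) = 0.11947 hr
W₂ = 1/(μ₂−λ) = 1/(19.03−8.81) = 0.09785 hr
W_total = W₁ + W₂ = 0.11947 + 0.09785 = 0.21732 hr

Final: 0.21732 hr


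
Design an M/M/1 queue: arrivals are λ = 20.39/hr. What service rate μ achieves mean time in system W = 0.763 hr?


W = 1/(μ−λ) ⇒ μ − λ = 1/W = 1/0.763 = 1.3106
μ = λ + 1/W = 20.39 + 1.3106 = 21.7006 per hr

Final: 21.7006 /hr


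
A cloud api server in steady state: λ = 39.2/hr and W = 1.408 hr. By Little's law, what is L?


L = λW = 39.2·1.408 = 55.1936

Final: 55.1936


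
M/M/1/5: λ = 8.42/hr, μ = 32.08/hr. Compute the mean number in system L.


ρ = 8.42/32.08 = 0.2625
L = ρ[1 − (K+1)ρ^K + Kρ^(K+1)] / [(1−ρ)(1−ρ^(K+1))]
Numerator: 0.2625·(1 − 6·0.001246 + 5·0.0003269) = 0.260936
Denominator: (0.7375)·(0.999673) = 0.737290
L = 0.260936/0.737290 = 0.3539

Final: 0.3539


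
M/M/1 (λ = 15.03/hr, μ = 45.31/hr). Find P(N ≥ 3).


ρ = 15.03/45.31 = 0.3317
P(N ≥ n) = ρ^n = 0.3317^3 = 0.036500

Final: 0.036500


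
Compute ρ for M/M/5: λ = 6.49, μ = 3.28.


ρ = λ/(cμ) = 6.49/(5·3.28) = 6.49/16.40 = 0.3957

Final: 0.3957


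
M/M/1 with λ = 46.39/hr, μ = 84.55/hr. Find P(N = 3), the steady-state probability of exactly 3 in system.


ρ = 46.39/84.55 = 0.5487
P_n = (1−ρ)·ρ^n = (1 − 0.5487)·0.5487^3 = 0.4513·0.165170 = 0.074546

Final: 0.074546


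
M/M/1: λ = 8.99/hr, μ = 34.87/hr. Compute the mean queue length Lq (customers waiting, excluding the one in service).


ρ = 8.99/34.87 = 0.2578
Lq = ρ²/(1−ρ) = 0.06647/0.7422 = 0.08956

Final: 0.08956


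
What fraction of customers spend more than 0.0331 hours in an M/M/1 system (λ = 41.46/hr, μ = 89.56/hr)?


W ~ Exponential(μ−λ) for M/M/1.
μ − λ = 89.56 − 41.46 = 48.1000
P(W > t) = e^{−(μ−λ)t} = e^{−1.5921} = 0.203496

Final: 0.203496


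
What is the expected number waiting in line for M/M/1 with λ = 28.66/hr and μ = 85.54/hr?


ρ = 28.66/85.54 = 0.3350
Lq = ρ²/(1−ρ) = 0.1123/0.6650 = 0.1688

Final: 0.1688


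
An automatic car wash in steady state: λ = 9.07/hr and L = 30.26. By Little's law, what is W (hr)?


W = L/λ = 30.26/9.07 = 3.3363 hr

Final: 3.3363 hr


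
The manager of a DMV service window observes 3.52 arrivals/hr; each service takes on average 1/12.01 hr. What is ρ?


ρ = λ/μ = 3.52/12.01 = 0.2931

Final: 0.2931


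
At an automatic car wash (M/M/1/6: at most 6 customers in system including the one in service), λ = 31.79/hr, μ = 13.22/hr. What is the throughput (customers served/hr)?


ρ = 2.4047; P_K = (1−ρ)ρ^6/(1−ρ^7) = 0.585405
λ_eff = λ(1 − P_K) = 31.79·(1 − 0.585405) = 31.79·0.414595 = 13.1800 /hr

Final: 13.1800 /hr


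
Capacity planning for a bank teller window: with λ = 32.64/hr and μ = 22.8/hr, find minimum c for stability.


Stability requires cμ > λ ⇔ c > λ/μ.
λ/μ = 32.64/22.8 = 1.4316
Minimum integer c = ⌊1.4316⌋ + 1 = 2
Check: 2·22.8 = 45.60 > 32.64, while 1·22.8 = 22.80 ≤ 32.64

Final: 2 servers


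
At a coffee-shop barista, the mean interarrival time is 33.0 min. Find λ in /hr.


λ = 1/(interarrival time) in consistent units.
1 hour = 60 min, so λ = 60/33.0 = 1.8182 per hour

Final: 1.8182 /hr


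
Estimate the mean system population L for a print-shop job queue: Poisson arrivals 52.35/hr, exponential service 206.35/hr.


ρ = λ/μ = 52.35/206.35 = 0.2537
L = ρ/(1−ρ) = 0.2537/(1 − 0.2537) = 0.2537/0.7463 = 0.3399

Final: 0.3399


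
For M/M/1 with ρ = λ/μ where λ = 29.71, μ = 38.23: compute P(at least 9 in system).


ρ = 29.71/38.23 = 0.7771
P(N ≥ n) = ρ^n = 0.7771^9 = 0.103392

Final: 0.103392


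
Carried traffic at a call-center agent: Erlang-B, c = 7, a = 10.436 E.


B(7,10.436) = 0.427971 (Erlang-B)
Carried load = a(1 − B) = 10.436·(1 − 0.427971) = 10.436·0.572029 = 5.9697 E

Final: 5.9697 Erlangs


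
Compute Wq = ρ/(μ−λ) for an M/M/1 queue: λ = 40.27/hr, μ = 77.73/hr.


ρ = 40.27/77.73 = 0.5181
Wq = ρ/(μ−λ) = 0.5181/(77.73 − 40.27) = 0.5181/37.46 = 0.01383 hr

Final: 0.01383 hr


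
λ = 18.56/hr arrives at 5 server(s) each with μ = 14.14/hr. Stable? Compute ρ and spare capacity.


Total capacity cμ = 5·14.14 = 70.70/hr
ρ = λ/(cμ) = 18.56/70.70 = 0.2625
Stable ⇔ ρ < 1: YES
Spare capacity = cμ − λ = 70.70 − 18.56 = 52.14/hr

Final: ρ = 0.2625; stable; margin = 52.14/hr


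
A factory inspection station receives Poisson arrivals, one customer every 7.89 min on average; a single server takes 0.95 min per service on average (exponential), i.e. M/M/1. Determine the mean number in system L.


λ = 60/7.89 = 7.6046 /hr
μ = 60/0.95 = 63.1579 /hr
ρ = λ/μ = 7.6046/63.1579 = 0.1204
L = ρ/(1−ρ) = 0.1204/0.8796 = 0.1369

Final: 0.1369


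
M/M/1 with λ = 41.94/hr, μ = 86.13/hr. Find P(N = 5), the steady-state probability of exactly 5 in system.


ρ = 41.94/86.13 = 0.4869
P_n = (1−ρ)·ρ^n = (1 − 0.4869)·0.4869^5 = 0.5131·0.027376 = 0.014046

Final: 0.014046


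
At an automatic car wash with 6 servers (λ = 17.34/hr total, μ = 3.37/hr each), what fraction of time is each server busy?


ρ = λ/(cμ) = 17.34/(6·3.37) = 17.34/20.22 = 0.8576

Final: 0.8576


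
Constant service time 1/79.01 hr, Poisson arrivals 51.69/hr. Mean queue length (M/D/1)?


ρ = 51.69/79.01 = 0.6542
M/D/1: Lq = ρ²/(2(1−ρ)) = 0.4280/(2·0.3458) = 0.61890

Final: 0.61890


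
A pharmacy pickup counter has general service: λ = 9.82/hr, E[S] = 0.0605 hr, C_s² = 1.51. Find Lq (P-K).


ρ = λ·E[S] = 9.82·0.0605 = 0.5941
Lq = ρ²(1+C_s²)/(2(1−ρ)) = 0.3530·(1+1.51)/(2·0.4059)
= 0.3530·2.5100/0.8118 = 1.09136

Final: 1.09136


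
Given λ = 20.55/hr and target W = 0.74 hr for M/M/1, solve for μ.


W = 1/(μ−λ) ⇒ μ − λ = 1/W = 1/0.74 = 1.3514
μ = λ + 1/W = 20.55 + 1.3514 = 21.9014 per hr

Final: 21.9014 /hr


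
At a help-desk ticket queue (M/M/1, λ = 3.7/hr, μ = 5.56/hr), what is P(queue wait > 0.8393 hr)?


ρ = 3.7/5.56 = 0.6655
P(Wq > t) = ρ·e^{−(μ−λ)t} = 0.6655·e^{−1.5611}
= 0.6655·0.209905 = 0.139685

Final: 0.139685


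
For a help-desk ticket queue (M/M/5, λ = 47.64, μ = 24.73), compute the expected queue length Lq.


a = λ/μ = 1.9264; ρ = a/5 = 0.3853
P₀ = 0.144783
Lq = P₀·a^c·ρ / (c!·(1−ρ)²) = 0.144783·26.53006·0.3853/(120·0.37788)
= 0.03264

Final: 0.03264


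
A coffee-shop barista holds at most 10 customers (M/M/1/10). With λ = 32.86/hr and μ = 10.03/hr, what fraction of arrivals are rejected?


ρ = λ/μ = 32.86/10.03 = 3.2762
P_K = (1−ρ)ρ^K/(1−ρ^(K+1)) = (-2.2762·142451.248783)/(1 − 466694.719343)
= -324243.470560/-466693.719343 = 0.694767

Final: 0.694767


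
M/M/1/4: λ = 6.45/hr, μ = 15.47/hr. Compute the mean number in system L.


ρ = 6.45/15.47 = 0.4169
L = ρ[1 − (K+1)ρ^K + Kρ^(K+1)] / [(1−ρ)(1−ρ^(K+1))]
Numerator: 0.4169·(1 − 5·0.030219 + 4·0.012599) = 0.374952
Denominator: (0.5831)·(0.987401) = 0.575718
L = 0.374952/0.575718 = 0.6513

Final: 0.6513


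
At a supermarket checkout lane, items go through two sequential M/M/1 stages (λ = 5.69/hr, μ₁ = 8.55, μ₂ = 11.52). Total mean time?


Each node sees arrival rate λ = 5.69/hr (tandem ⇒ throughput preserved).
W₁ = 1/(μ₁−λ) = 1/(8.55−5.69) = 0.34965 hr
W₂ = 1/(μ₂−λ) = 1/(11.52−5.69) = 0.17153 hr
W_total = W₁ + W₂ = 0.34965 + 0.17153 = 0.52118 hr

Final: 0.52118 hr


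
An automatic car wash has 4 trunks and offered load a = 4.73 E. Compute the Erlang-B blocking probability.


B(c,a) = (a^c/c!) / Σ_{k=0}^{c} a^k/k!
a^4/4! = 20.856111
Σ terms (k=0..4): 1.00000 + 4.73000 + 11.18645 + 17.63730 + 20.85611 = 55.409863
B = 20.856111/55.409863 = 0.376397

Final: 0.376397


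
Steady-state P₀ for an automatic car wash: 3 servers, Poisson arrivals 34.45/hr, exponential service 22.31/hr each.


a = λ/μ = 34.45/22.31 = 1.5442; ρ = a/c = 0.5147
Σ_{k=0}^{2} a^k/k! (terms k=0..2) = 1.00000 + 1.54415 + 1.19220 = 3.73635
Tail: a^3/(3!(1−ρ)) = 3.68187/(6·0.4853) = 1.26451
P₀ = 1/(3.73635 + 1.26451) = 1/5.00086 = 0.199966

Final: 0.199966


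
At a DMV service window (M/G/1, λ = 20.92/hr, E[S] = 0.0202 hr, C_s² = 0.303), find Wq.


ρ = λ·E[S] = 20.92·0.0202 = 0.4226
E[S²] = E[S]²(1+C_s²) = 0.0202²·(1+0.303) = 0.0005317
Wq = λ·E[S²]/(2(1−ρ)) = 20.92·0.0005317/(2·0.5774) = 0.009631 hr

Final: 0.009631 hr


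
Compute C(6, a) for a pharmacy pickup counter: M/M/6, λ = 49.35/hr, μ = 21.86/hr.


a = λ/μ = 2.2575; ρ = a/6 = 0.3763
P₀ = 0.104285 (from M/M/c formula)
C(c,a) = [a^c/(c!(1−ρ))]·P₀ = [132.37988/(720·0.6237)]·0.104285
= 0.29477·0.104285 = 0.030740

Final: 0.030740


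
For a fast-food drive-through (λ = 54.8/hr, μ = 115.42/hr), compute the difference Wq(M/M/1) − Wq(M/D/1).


ρ = 54.8/115.42 = 0.4748
Wq(M/M/1) = ρ/(μ−λ) = 0.4748/60.62 = 0.007832 hr
Wq(M/D/1) = ρ/(2(μ−λ)) = 0.003916 hr
Savings = 0.007832 − 0.003916 = 0.003916 hr

Final: 0.003916 hr


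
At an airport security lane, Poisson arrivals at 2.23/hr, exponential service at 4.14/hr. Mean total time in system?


W = 1/(μ−λ) = 1/(4.14 − 2.23) = 1/1.91 = 0.5236 hr

Final: 0.5236 hr


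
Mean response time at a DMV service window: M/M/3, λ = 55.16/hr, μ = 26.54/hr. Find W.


a = 2.0784; ρ = 0.6928; P₀ = 0.098924
Lq = P₀·a^c·ρ/(c!(1−ρ)²) = 1.08656
Wq = Lq/λ = 1.08656/55.16 = 0.01970 hr
W = Wq + 1/μ = 0.01970 + 0.03768 = 0.05738 hr

Final: 0.05738 hr


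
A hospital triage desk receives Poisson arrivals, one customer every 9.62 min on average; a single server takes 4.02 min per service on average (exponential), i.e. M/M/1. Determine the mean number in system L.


λ = 60/9.62 = 6.2370 /hr
μ = 60/4.02 = 14.9254 /hr
ρ = λ/μ = 6.2370/14.9254 = 0.4179
L = ρ/(1−ρ) = 0.4179/0.5821 = 0.7179

Final: 0.7179


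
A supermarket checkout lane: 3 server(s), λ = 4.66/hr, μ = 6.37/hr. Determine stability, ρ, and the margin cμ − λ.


Total capacity cμ = 3·6.37 = 19.11/hr
ρ = λ/(cμ) = 4.66/19.11 = 0.2439
Stable ⇔ ρ < 1: YES
Spare capacity = cμ − λ = 19.11 − 4.66 = 14.45/hr

Final: ρ = 0.2439; stable; margin = 14.45/hr


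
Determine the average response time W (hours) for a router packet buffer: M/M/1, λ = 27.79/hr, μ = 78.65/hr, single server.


W = 1/(μ−λ) = 1/(78.65 − 27.79) = 1/50.86 = 0.01966 hr

Final: 0.01966 hr


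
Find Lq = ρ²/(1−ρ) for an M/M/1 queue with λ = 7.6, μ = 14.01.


ρ = 7.6/14.01 = 0.5425
Lq = ρ²/(1−ρ) = 0.2943/0.4575 = 0.6432

Final: 0.6432


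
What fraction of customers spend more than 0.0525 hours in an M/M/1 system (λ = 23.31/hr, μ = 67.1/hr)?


W ~ Exponential(μ−λ) for M/M/1.
μ − λ = 67.1 − 23.31 = 43.7900
P(W > t) = e^{−(μ−λ)t} = e^{−2.2990} = 0.100362

Final: 0.100362


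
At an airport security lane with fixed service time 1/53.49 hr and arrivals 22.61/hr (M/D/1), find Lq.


ρ = 22.61/53.49 = 0.4227
M/D/1: Lq = ρ²/(2(1−ρ)) = 0.1787/(2·0.5773) = 0.15475

Final: 0.15475


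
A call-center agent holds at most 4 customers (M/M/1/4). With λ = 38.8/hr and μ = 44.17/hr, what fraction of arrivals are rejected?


ρ = λ/μ = 38.8/44.17 = 0.8784
P_K = (1−ρ)ρ^K/(1−ρ^(K+1)) = (0.1216·0.595412)/(1 − 0.523024)
= 0.072388/0.476976 = 0.151764

Final: 0.151764


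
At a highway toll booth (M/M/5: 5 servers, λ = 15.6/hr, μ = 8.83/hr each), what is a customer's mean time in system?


a = 1.7667; ρ = 0.3533; P₀ = 0.170239
Lq = P₀·a^c·ρ/(c!(1−ρ)²) = 0.02063
Wq = Lq/λ = 0.02063/15.6 = 0.001323 hr
W = Wq + 1/μ = 0.001323 + 0.11325 = 0.11457 hr

Final: 0.11457 hr


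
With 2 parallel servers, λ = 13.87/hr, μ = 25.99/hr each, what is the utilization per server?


ρ = λ/(cμ) = 13.87/(2·25.99) = 13.87/51.98 = 0.2668

Final: 0.2668


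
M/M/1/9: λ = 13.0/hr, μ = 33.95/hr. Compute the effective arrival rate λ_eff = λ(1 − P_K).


ρ = 0.3829; P_K = (1−ρ)ρ^9/(1−ρ^10) = 0.0001092
λ_eff = λ(1 − P_K) = 13.0·(1 − 0.0001092) = 13.0·0.999891 = 12.9986 /hr

Final: 12.9986 /hr


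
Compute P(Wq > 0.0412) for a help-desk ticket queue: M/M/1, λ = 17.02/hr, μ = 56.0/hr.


ρ = 17.02/56.0 = 0.3039
P(Wq > t) = ρ·e^{−(μ−λ)t} = 0.3039·e^{−1.6060}
= 0.3039·0.200694 = 0.060997

Final: 0.060997


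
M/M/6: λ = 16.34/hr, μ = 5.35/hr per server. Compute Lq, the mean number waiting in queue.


a = λ/μ = 3.0542; ρ = a/6 = 0.5090
P₀ = 0.046290
Lq = P₀·a^c·ρ / (c!·(1−ρ)²) = 0.046290·811.68893·0.5090/(720·0.24105)
= 0.11020

Final: 0.11020


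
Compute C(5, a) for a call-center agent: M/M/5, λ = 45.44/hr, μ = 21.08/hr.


a = λ/μ = 2.1556; ρ = a/5 = 0.4311
P₀ = 0.114552 (from M/M/c formula)
C(c,a) = [a^c/(c!(1−ρ))]·P₀ = [46.54131/(120·0.5689)]·0.114552
= 0.68177·0.114552 = 0.078098

Final: 0.078098


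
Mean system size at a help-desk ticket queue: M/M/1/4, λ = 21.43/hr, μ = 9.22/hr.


ρ = 21.43/9.22 = 2.3243
L = ρ[1 − (K+1)ρ^K + Kρ^(K+1)] / [(1−ρ)(1−ρ^(K+1))]
Numerator: 2.3243·(1 − 5·29.185356 + 4·67.835378) = 293.825128
Denominator: (-1.3243)·(-66.835378) = 88.509758
L = 293.825128/88.509758 = 3.3197

Final: 3.3197


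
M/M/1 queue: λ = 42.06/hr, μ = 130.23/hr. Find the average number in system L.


ρ = λ/μ = 42.06/130.23 = 0.3230
L = ρ/(1−ρ) = 0.3230/(1 − 0.3230) = 0.3230/0.6770 = 0.4770

Final: 0.4770


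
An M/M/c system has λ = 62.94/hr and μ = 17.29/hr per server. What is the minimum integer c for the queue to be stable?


Stability requires cμ > λ ⇔ c > λ/μ.
λ/μ = 62.94/17.29 = 3.6403
Minimum integer c = ⌊3.6403⌋ + 1 = 4
Check: 4·17.29 = 69.16 > 62.94, while 3·17.29 = 51.87 ≤ 62.94

Final: 4 servers


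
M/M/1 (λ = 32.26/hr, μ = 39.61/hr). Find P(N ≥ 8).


ρ = 32.26/39.61 = 0.8144
P(N ≥ n) = ρ^n = 0.8144^8 = 0.193587

Final: 0.193587


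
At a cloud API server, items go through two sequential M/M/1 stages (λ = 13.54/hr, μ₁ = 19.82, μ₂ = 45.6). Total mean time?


Each node sees arrival rate λ = 13.54/hr (tandem ⇒ throughput preserved).
W₁ = 1/(μ₁−λ) = 1/(19.82−13.54) = 0.15924 hr
W₂ = 1/(μ₂−λ) = 1/(45.6−13.54) = 0.03119 hr
W_total = W₁ + W₂ = 0.15924 + 0.03119 = 0.19043 hr

Final: 0.19043 hr


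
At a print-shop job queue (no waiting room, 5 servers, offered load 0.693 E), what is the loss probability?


B(c,a) = (a^c/c!) / Σ_{k=0}^{c} a^k/k!
a^5/5! = 0.001332
Σ terms (k=0..5): 1.00000 + 0.69300 + 0.24012 + 0.05547 + 0.009610 + 0.001332 = 1.999535
B = 0.001332/1.999535 = 0.0006661

Final: 0.0006661


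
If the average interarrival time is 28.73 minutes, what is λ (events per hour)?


λ = 1/(interarrival time) in consistent units.
1 hour = 60 min, so λ = 60/28.73 = 2.0884 per hour

Final: 2.0884 /hr


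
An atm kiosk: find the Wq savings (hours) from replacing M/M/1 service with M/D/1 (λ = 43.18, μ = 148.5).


ρ = 43.18/148.5 = 0.2908
Wq(M/M/1) = ρ/(μ−λ) = 0.2908/105.32 = 0.002761 hr
Wq(M/D/1) = ρ/(2(μ−λ)) = 0.001380 hr
Savings = 0.002761 − 0.001380 = 0.001380 hr

Final: 0.001380 hr


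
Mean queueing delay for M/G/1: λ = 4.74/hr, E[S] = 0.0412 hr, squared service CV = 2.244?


ρ = λ·E[S] = 4.74·0.0412 = 0.1953
E[S²] = E[S]²(1+C_s²) = 0.0412²·(1+2.244) = 0.005506
Wq = λ·E[S²]/(2(1−ρ)) = 4.74·0.005506/(2·0.8047) = 0.01622 hr

Final: 0.01622 hr


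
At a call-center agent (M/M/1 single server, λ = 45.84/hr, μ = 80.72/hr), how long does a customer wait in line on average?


ρ = 45.84/80.72 = 0.5679
Wq = ρ/(μ−λ) = 0.5679/(80.72 − 45.84) = 0.5679/34.88 = 0.01628 hr

Final: 0.01628 hr


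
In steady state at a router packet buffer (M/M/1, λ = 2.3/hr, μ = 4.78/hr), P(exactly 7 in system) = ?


ρ = 2.3/4.78 = 0.4812
P_n = (1−ρ)·ρ^n = (1 − 0.4812)·0.4812^7 = 0.5188·0.005972 = 0.003098

Final: 0.003098


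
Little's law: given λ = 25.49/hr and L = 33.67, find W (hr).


W = L/λ = 33.67/25.49 = 1.3209 hr

Final: 1.3209 hr


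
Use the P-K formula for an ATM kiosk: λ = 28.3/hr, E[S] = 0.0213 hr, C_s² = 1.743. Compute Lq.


ρ = λ·E[S] = 28.3·0.0213 = 0.6028
Lq = ρ²(1+C_s²)/(2(1−ρ)) = 0.3634·(1+1.743)/(2·0.3972)
= 0.3634·2.7430/0.7944 = 1.25461

Final: 1.25461


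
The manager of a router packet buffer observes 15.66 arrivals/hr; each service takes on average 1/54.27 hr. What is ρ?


ρ = λ/μ = 15.66/54.27 = 0.2886

Final: 0.2886


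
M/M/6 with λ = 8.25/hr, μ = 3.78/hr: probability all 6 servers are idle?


a = λ/μ = 8.25/3.78 = 2.1825; ρ = a/c = 0.3638
Σ_{k=0}^{5} a^k/k! (terms k=0..5) = 1.00000 + 2.18254 + 2.38174 + 1.73275 + 0.94545 + 0.41270 = 8.65517
Tail: a^6/(6!(1−ρ)) = 108.08686/(720·0.6362) = 0.23595
P₀ = 1/(8.65517 + 0.23595) = 1/8.89112 = 0.112472

Final: 0.112472


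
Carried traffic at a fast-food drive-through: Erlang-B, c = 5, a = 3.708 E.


B(5,3.708) = 0.172834 (Erlang-B)
Carried load = a(1 − B) = 3.708·(1 − 0.172834) = 3.708·0.827166 = 3.0671 E

Final: 3.0671 Erlangs


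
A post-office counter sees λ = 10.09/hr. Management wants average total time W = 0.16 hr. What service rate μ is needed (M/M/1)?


W = 1/(μ−λ) ⇒ μ − λ = 1/W = 1/0.16 = 6.2500
μ = λ + 1/W = 10.09 + 6.2500 = 16.3400 per hr

Final: 16.3400 /hr


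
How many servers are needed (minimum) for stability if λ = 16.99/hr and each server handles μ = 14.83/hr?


Stability requires cμ > λ ⇔ c > λ/μ.
λ/μ = 16.99/14.83 = 1.1457
Minimum integer c = ⌊1.1457⌋ + 1 = 2
Check: 2·14.83 = 29.66 > 16.99, while 1·14.83 = 14.83 ≤ 16.99

Final: 2 servers


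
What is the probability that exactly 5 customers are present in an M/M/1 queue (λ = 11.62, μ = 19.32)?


ρ = 11.62/19.32 = 0.6014
P_n = (1−ρ)·ρ^n = (1 − 0.6014)·0.6014^5 = 0.3986·0.078704 = 0.031367

Final: 0.031367


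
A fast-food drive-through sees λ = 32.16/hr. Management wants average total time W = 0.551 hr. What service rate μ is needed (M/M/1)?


W = 1/(μ−λ) ⇒ μ − λ = 1/W = 1/0.551 = 1.8149
μ = λ + 1/W = 32.16 + 1.8149 = 33.9749 per hr

Final: 33.9749 /hr


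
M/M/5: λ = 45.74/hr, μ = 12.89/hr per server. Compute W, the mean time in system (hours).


a = 3.5485; ρ = 0.7097; P₀ = 0.024362
Lq = P₀·a^c·ρ/(c!(1−ρ)²) = 0.96186
Wq = Lq/λ = 0.96186/45.74 = 0.02103 hr
W = Wq + 1/μ = 0.02103 + 0.07758 = 0.09861 hr

Final: 0.09861 hr


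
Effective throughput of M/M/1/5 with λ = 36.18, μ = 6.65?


ρ = 5.4406; P_K = (1−ρ)ρ^5/(1−ρ^6) = 0.816228
λ_eff = λ(1 − P_K) = 36.18·(1 − 0.816228) = 36.18·0.183772 = 6.6489 /hr

Final: 6.6489 /hr


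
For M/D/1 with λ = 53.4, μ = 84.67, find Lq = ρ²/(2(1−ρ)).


ρ = 53.4/84.67 = 0.6307
M/D/1: Lq = ρ²/(2(1−ρ)) = 0.3978/(2·0.3693) = 0.53851

Final: 0.53851


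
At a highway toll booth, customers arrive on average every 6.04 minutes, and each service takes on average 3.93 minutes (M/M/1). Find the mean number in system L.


λ = 60/6.04 = 9.9338 /hr
μ = 60/3.93 = 15.2672 /hr
ρ = λ/μ = 9.9338/15.2672 = 0.6507
L = ρ/(1−ρ) = 0.6507/0.3493 = 1.8626

Final: 1.8626


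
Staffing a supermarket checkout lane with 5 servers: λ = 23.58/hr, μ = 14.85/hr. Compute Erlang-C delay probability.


a = λ/μ = 1.5879; ρ = a/5 = 0.3176
P₀ = 0.203916 (from M/M/c formula)
C(c,a) = [a^c/(c!(1−ρ))]·P₀ = [10.09454/(120·0.6824)]·0.203916
= 0.12327·0.203916 = 0.025136

Final: 0.025136


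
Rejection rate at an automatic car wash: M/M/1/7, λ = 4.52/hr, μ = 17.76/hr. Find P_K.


ρ = λ/μ = 4.52/17.76 = 0.2545
P_K = (1−ρ)ρ^K/(1−ρ^(K+1)) = (0.7455·0.00006916)/(1 − 0.00001760)
= 0.00005156/0.999982 = 0.00005156

Final: 0.00005156


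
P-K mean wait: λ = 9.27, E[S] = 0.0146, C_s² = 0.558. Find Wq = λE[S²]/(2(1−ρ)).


ρ = λ·E[S] = 9.27·0.0146 = 0.1353
E[S²] = E[S]²(1+C_s²) = 0.0146²·(1+0.558) = 0.0003321
Wq = λ·E[S²]/(2(1−ρ)) = 9.27·0.0003321/(2·0.8647) = 0.001780 hr

Final: 0.001780 hr


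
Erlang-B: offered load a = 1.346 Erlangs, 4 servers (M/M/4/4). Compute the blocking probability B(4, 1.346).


B(c,a) = (a^c/c!) / Σ_{k=0}^{c} a^k/k!
a^4/4! = 0.136763
Σ terms (k=0..4): 1.00000 + 1.34600 + 0.90586 + 0.40643 + 0.13676 = 3.795049
B = 0.136763/3.795049 = 0.036037

Final: 0.036037


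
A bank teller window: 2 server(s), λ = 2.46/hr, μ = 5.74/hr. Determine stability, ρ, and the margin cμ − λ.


Total capacity cμ = 2·5.74 = 11.48/hr
ρ = λ/(cμ) = 2.46/11.48 = 0.2143
Stable ⇔ ρ < 1: YES
Spare capacity = cμ − λ = 11.48 − 2.46 = 9.02/hr

Final: ρ = 0.2143; stable; margin = 9.02/hr


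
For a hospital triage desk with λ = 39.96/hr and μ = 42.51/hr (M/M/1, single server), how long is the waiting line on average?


ρ = 39.96/42.51 = 0.9400
Lq = ρ²/(1−ρ) = 0.8836/0.05999 = 14.7306

Final: 14.7306


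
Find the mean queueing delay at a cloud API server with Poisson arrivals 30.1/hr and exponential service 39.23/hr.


ρ = 30.1/39.23 = 0.7673
Wq = ρ/(μ−λ) = 0.7673/(39.23 − 30.1) = 0.7673/9.13 = 0.08404 hr

Final: 0.08404 hr


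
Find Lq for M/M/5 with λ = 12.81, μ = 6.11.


a = λ/μ = 2.0966; ρ = a/5 = 0.4193
P₀ = 0.121704
Lq = P₀·a^c·ρ / (c!·(1−ρ)²) = 0.121704·40.50789·0.4193/(120·0.33720)
= 0.05109

Final: 0.05109


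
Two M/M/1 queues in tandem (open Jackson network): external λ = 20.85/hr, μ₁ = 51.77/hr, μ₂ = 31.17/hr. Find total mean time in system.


Each node sees arrival rate λ = 20.85/hr (tandem ⇒ throughput preserved).
W₁ = 1/(μ₁−λ) = 1/(51.77−20.85) = 0.03234 hr
W₂ = 1/(μ₂−λ) = 1/(31.17−20.85) = 0.09690 hr
W_total = W₁ + W₂ = 0.03234 + 0.09690 = 0.12924 hr

Final: 0.12924 hr


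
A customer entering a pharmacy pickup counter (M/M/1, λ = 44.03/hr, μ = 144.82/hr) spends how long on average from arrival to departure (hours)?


W = 1/(μ−λ) = 1/(144.82 − 44.03) = 1/100.79 = 0.009922 hr

Final: 0.009922 hr


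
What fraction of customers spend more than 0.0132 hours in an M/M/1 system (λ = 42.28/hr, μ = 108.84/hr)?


W ~ Exponential(μ−λ) for M/M/1.
μ − λ = 108.84 − 42.28 = 66.5600
P(W > t) = e^{−(μ−λ)t} = e^{−0.8786} = 0.415367

Final: 0.415367


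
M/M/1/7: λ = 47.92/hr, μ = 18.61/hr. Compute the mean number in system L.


ρ = 47.92/18.61 = 2.5750
L = ρ[1 − (K+1)ρ^K + Kρ^(K+1)] / [(1−ρ)(1−ρ^(K+1))]
Numerator: 2.5750·(1 − 8·750.573201 + 7·1932.695743) = 19377.304555
Denominator: (-1.5750)·(-1931.695743) = 3042.342946
L = 19377.304555/3042.342946 = 6.3692

Final: 6.3692


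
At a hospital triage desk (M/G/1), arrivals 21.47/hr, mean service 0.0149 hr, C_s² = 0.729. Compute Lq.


ρ = λ·E[S] = 21.47·0.0149 = 0.3199
Lq = ρ²(1+C_s²)/(2(1−ρ)) = 0.1023·(1+0.729)/(2·0.6801)
= 0.1023·1.7290/1.3602 = 0.13009

Final: 0.13009


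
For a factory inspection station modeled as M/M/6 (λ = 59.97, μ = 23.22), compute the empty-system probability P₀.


a = λ/μ = 59.97/23.22 = 2.5827; ρ = a/c = 0.4304
Σ_{k=0}^{5} a^k/k! (terms k=0..5) = 1.00000 + 2.58269 + 3.33514 + 2.87121 + 1.85386 + 0.95759 = 12.60047
Tail: a^6/(6!(1−ρ)) = 296.77752/(720·0.5696) = 0.72371
P₀ = 1/(12.60047 + 0.72371) = 1/13.32418 = 0.075052

Final: 0.075052


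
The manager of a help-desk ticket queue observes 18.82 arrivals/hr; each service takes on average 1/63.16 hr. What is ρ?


ρ = λ/μ = 18.82/63.16 = 0.2980

Final: 0.2980


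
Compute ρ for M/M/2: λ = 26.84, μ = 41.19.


ρ = λ/(cμ) = 26.84/(2·41.19) = 26.84/82.38 = 0.3258

Final: 0.3258


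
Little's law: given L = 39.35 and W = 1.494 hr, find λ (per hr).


λ = L/W = 39.35/1.494 = 26.3387 /hr

Final: 26.3387 /hr


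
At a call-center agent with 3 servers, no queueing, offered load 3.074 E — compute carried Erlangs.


B(3,3.074) = 0.354932 (Erlang-B)
Carried load = a(1 − B) = 3.074·(1 − 0.354932) = 3.074·0.645068 = 1.9829 E

Final: 1.9829 Erlangs


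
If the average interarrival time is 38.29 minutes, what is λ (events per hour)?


λ = 1/(interarrival time) in consistent units.
1 hour = 60 min, so λ = 60/38.29 = 1.5670 per hour

Final: 1.5670 /hr


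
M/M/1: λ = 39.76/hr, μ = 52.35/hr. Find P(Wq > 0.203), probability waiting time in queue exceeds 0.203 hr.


ρ = 39.76/52.35 = 0.7595
P(Wq > t) = ρ·e^{−(μ−λ)t} = 0.7595·e^{−2.5558}
= 0.7595·0.077632 = 0.058962

Final: 0.058962


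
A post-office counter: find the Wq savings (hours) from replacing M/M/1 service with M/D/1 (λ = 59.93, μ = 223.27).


ρ = 59.93/223.27 = 0.2684
Wq(M/M/1) = ρ/(μ−λ) = 0.2684/163.34 = 0.001643 hr
Wq(M/D/1) = ρ/(2(μ−λ)) = 0.0008217 hr
Savings = 0.001643 − 0.0008217 = 0.0008217 hr

Final: 0.0008217 hr


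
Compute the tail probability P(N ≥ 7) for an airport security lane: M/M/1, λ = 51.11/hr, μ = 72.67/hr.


ρ = 51.11/72.67 = 0.7033
P(N ≥ n) = ρ^n = 0.7033^7 = 0.085125

Final: 0.085125


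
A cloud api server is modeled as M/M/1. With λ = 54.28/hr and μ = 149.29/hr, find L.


ρ = λ/μ = 54.28/149.29 = 0.3636
L = ρ/(1−ρ) = 0.3636/(1 − 0.3636) = 0.3636/0.6364 = 0.5713

Final: 0.5713


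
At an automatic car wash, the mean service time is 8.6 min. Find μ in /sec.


μ = 1/(service time) in consistent units.
1 second = 0.0166667 min, so μ = 0.0166667/8.6 = 0.001938 per second

Final: 0.001938 /sec


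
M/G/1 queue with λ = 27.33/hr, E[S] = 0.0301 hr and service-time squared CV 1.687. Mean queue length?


ρ = λ·E[S] = 27.33·0.0301 = 0.8226
Lq = ρ²(1+C_s²)/(2(1−ρ)) = 0.6767·(1+1.687)/(2·0.1774)
= 0.6767·2.6870/0.3547 = 5.12598

Final: 5.12598


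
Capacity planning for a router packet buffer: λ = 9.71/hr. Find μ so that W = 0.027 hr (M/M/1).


W = 1/(μ−λ) ⇒ μ − λ = 1/W = 1/0.027 = 37.0370
μ = λ + 1/W = 9.71 + 37.0370 = 46.7470 per hr

Final: 46.7470 /hr


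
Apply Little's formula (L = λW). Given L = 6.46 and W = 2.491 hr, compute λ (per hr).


λ = L/W = 6.46/2.491 = 2.5933 /hr

Final: 2.5933 /hr


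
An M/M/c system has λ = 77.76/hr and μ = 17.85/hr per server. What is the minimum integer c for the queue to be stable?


Stability requires cμ > λ ⇔ c > λ/μ.
λ/μ = 77.76/17.85 = 4.3563
Minimum integer c = ⌊4.3563⌋ + 1 = 5
Check: 5·17.85 = 89.25 > 77.76, while 4·17.85 = 71.40 ≤ 77.76

Final: 5 servers


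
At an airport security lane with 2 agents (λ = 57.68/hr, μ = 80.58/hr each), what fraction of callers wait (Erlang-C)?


a = λ/μ = 0.7158; ρ = a/2 = 0.3579
P₀ = 0.472857 (from M/M/c formula)
C(c,a) = [a^c/(c!(1−ρ))]·P₀ = [0.51238/(2·0.6421)]·0.472857
= 0.39899·0.472857 = 0.188667

Final: 0.188667


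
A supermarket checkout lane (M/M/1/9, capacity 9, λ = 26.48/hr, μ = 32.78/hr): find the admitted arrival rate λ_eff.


ρ = 0.8078; P_K = (1−ρ)ρ^9/(1−ρ^10) = 0.031931
λ_eff = λ(1 − P_K) = 26.48·(1 − 0.031931) = 26.48·0.968069 = 25.6345 /hr

Final: 25.6345 /hr


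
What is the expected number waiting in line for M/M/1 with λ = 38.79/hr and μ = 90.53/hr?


ρ = 38.79/90.53 = 0.4285
Lq = ρ²/(1−ρ) = 0.1836/0.5715 = 0.3212

Final: 0.3212


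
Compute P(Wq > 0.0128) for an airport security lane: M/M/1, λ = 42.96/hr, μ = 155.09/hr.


ρ = 42.96/155.09 = 0.2770
P(Wq > t) = ρ·e^{−(μ−λ)t} = 0.2770·e^{−1.4353}
= 0.2770·0.238053 = 0.065941

Final: 0.065941


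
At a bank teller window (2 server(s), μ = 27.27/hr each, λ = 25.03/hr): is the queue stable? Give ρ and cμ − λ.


Total capacity cμ = 2·27.27 = 54.54/hr
ρ = λ/(cμ) = 25.03/54.54 = 0.4589
Stable ⇔ ρ < 1: YES
Spare capacity = cμ − λ = 54.54 − 25.03 = 29.51/hr

Final: ρ = 0.4589; stable; margin = 29.51/hr


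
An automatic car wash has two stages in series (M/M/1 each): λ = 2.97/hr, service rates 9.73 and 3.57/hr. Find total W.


Each node sees arrival rate λ = 2.97/hr (tandem ⇒ throughput preserved).
W₁ = 1/(μ₁−λ) = 1/(9.73−2.97) = 0.14793 hr
W₂ = 1/(μ₂−λ) = 1/(3.57−2.97) = 1.66667 hr
W_total = W₁ + W₂ = 0.14793 + 1.66667 = 1.81460 hr

Final: 1.81460 hr


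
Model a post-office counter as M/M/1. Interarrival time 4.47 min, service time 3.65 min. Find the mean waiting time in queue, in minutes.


λ = 60/4.47 = 13.4228 /hr
μ = 60/3.65 = 16.4384 /hr
ρ = λ/μ = 13.4228/16.4384 = 0.8166
Wq = ρ/(μ−λ) = 0.8166/(16.4384−13.4228) = 0.27078 hr
In minutes: 0.27078·60 = 16.247 min

Final: 16.247 min


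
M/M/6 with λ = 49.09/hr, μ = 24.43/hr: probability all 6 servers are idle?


a = λ/μ = 49.09/24.43 = 2.0094; ρ = a/c = 0.3349
Σ_{k=0}^{5} a^k/k! (terms k=0..5) = 1.00000 + 2.00941 + 2.01887 + 1.35225 + 0.67931 + 0.27300 = 7.33285
Tail: a^6/(6!(1−ρ)) = 65.82902/(720·0.6651) = 0.13747
P₀ = 1/(7.33285 + 0.13747) = 1/7.47032 = 0.133863

Final: 0.133863


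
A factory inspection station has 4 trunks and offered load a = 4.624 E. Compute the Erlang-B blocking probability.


B(c,a) = (a^c/c!) / Σ_{k=0}^{c} a^k/k!
a^4/4! = 19.048468
Σ terms (k=0..4): 1.00000 + 4.62400 + 10.69069 + 16.47791 + 19.04847 = 51.841070
B = 19.048468/51.841070 = 0.367440

Final: 0.367440


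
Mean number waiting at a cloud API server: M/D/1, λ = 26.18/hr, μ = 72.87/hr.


ρ = 26.18/72.87 = 0.3593
M/D/1: Lq = ρ²/(2(1−ρ)) = 0.1291/(2·0.6407) = 0.10072

Final: 0.10072


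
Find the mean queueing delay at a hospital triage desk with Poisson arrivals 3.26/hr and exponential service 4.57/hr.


ρ = 3.26/4.57 = 0.7133
Wq = ρ/(μ−λ) = 0.7133/(4.57 − 3.26) = 0.7133/1.31 = 0.5445 hr

Final: 0.5445 hr


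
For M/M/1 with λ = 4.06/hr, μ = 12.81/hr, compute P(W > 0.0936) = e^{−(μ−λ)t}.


W ~ Exponential(μ−λ) for M/M/1.
μ − λ = 12.81 − 4.06 = 8.7500
P(W > t) = e^{−(μ−λ)t} = e^{−0.8190} = 0.440872

Final: 0.440872


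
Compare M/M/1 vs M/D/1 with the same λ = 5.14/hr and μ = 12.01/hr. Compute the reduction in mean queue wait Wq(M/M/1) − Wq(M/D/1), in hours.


ρ = 5.14/12.01 = 0.4280
Wq(M/M/1) = ρ/(μ−λ) = 0.4280/6.87 = 0.06230 hr
Wq(M/D/1) = ρ/(2(μ−λ)) = 0.03115 hr
Savings = 0.06230 − 0.03115 = 0.03115 hr

Final: 0.03115 hr


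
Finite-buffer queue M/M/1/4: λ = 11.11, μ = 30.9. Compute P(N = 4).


ρ = λ/μ = 11.11/30.9 = 0.3595
P_K = (1−ρ)ρ^K/(1−ρ^(K+1)) = (0.6405·0.016712)/(1 − 0.006009)
= 0.010703/0.993991 = 0.010768

Final: 0.010768


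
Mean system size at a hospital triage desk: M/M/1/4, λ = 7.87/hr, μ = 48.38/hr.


ρ = 7.87/48.38 = 0.1627
L = ρ[1 − (K+1)ρ^K + Kρ^(K+1)] / [(1−ρ)(1−ρ^(K+1))]
Numerator: 0.1627·(1 − 5·0.0007002 + 4·0.0001139) = 0.162175
Denominator: (0.8373)·(0.999886) = 0.837234
L = 0.162175/0.837234 = 0.1937

Final: 0.1937


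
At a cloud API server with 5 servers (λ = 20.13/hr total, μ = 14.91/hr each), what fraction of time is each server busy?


ρ = λ/(cμ) = 20.13/(5·14.91) = 20.13/74.55 = 0.2700

Final: 0.2700


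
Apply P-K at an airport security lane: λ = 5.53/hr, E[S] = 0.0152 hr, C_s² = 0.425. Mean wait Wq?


ρ = λ·E[S] = 5.53·0.0152 = 0.08406
E[S²] = E[S]²(1+C_s²) = 0.0152²·(1+0.425) = 0.0003292
Wq = λ·E[S²]/(2(1−ρ)) = 5.53·0.0003292/(2·0.9159) = 0.0009939 hr

Final: 0.0009939 hr


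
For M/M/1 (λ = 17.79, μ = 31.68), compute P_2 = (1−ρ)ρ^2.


ρ = 17.79/31.68 = 0.5616
P_n = (1−ρ)·ρ^n = (1 − 0.5616)·0.5616^2 = 0.4384·0.315342 = 0.138261

Final: 0.138261


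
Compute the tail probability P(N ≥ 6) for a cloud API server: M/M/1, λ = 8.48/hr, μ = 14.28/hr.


ρ = 8.48/14.28 = 0.5938
P(N ≥ n) = ρ^n = 0.5938^6 = 0.043854

Final: 0.043854


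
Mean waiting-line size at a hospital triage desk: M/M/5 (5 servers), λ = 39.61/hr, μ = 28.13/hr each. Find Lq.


a = λ/μ = 1.4081; ρ = a/5 = 0.2816
P₀ = 0.244330
Lq = P₀·a^c·ρ / (c!·(1−ρ)²) = 0.244330·5.53574·0.2816/(120·0.51607)
= 0.006151

Final: 0.006151


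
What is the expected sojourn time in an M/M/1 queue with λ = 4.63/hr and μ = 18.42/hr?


W = 1/(μ−λ) = 1/(18.42 − 4.63) = 1/13.79 = 0.07252 hr

Final: 0.07252 hr


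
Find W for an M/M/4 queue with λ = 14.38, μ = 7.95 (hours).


a = 1.8088; ρ = 0.4522; P₀ = 0.160122
Lq = P₀·a^c·ρ/(c!(1−ρ)²) = 0.10762
Wq = Lq/λ = 0.10762/14.38 = 0.007484 hr
W = Wq + 1/μ = 0.007484 + 0.12579 = 0.13327 hr

Final: 0.13327 hr


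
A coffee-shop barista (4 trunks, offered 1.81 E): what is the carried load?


B(4,1.81) = 0.076009 (Erlang-B)
Carried load = a(1 − B) = 1.81·(1 − 0.076009) = 1.81·0.923991 = 1.6724 E

Final: 1.6724 Erlangs


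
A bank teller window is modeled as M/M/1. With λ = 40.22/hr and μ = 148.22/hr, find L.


ρ = λ/μ = 40.22/148.22 = 0.2714
L = ρ/(1−ρ) = 0.2714/(1 − 0.2714) = 0.2714/0.7286 = 0.3724

Final: 0.3724


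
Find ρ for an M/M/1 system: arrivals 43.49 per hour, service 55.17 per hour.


ρ = λ/μ = 43.49/55.17 = 0.7883

Final: 0.7883


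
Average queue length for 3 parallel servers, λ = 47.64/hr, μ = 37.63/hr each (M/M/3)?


a = λ/μ = 1.2660; ρ = a/3 = 0.4220
P₀ = 0.273784
Lq = P₀·a^c·ρ / (c!·(1−ρ)²) = 0.273784·2.02914·0.4220/(6·0.33408)
= 0.11696

Final: 0.11696
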